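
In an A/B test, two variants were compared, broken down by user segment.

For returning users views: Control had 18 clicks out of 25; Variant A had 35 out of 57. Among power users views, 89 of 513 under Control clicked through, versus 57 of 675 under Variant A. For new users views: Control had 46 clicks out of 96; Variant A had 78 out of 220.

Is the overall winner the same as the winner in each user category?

Returning users: Control 18/25 = 72.0%, Variant A 35/57 = 61.4% → Control
Power users: Control 89/513 = 17.3%, Variant A 57/675 = 8.4% → Control
New users: Control 46/96 = 47.9%, Variant A 78/220 = 35.5% → Control
Overall: Control 153/634 = 24.1%, Variant A 170/952 = 17.9% → Control
Control wins overall and in every user group — no reversal.

Yes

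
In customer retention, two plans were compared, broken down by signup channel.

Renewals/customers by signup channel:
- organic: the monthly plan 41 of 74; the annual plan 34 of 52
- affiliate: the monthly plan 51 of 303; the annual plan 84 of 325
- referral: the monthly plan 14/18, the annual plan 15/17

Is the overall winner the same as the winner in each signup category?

Organic: the monthly plan 41/74 = 55.4%, the annual plan 34/52 = 65.4% → the annual plan
Affiliate: the monthly plan 51/303 = 16.8%, the annual plan 84/325 = 25.8% → the annual plan
Referral: the monthly plan 14/18 = 77.8%, the annual plan 15/17 = 88.2% → the annual plan
Overall: the monthly plan 106/395 = 26.8%, the annual plan 133/394 = 33.8% → the annual plan
The annual plan wins overall and in every signup group — no reversal.

Yes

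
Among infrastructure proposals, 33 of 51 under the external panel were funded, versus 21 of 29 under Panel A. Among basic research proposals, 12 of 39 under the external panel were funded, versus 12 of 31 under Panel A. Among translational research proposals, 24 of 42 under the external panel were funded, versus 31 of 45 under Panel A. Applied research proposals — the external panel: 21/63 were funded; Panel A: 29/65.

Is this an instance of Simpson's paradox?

Infrastructure: the external panel 33/51 = 64.7%, Panel A 21/29 = 72.4% → Panel A
Basic research: the external panel 12/39 = 30.8%, Panel A 12/31 = 38.7% → Panel A
Translational research: the external panel 24/42 = 57.1%, Panel A 31/45 = 68.9% → Panel A
Applied research: the external panel 21/63 = 33.3%, Panel A 29/65 = 44.6% → Panel A
Overall: the external panel 90/195 = 46.2%, Panel A 93/170 = 54.7% → Panel A
Panel A wins overall and in every proposal group — no reversal.

No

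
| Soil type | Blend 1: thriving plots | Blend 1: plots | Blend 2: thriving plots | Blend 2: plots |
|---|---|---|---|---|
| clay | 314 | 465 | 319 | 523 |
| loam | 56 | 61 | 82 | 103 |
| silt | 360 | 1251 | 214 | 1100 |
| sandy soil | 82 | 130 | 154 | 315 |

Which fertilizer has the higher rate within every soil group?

Blend 1

Clay: Blend 1 314/465 = 67.5%, Blend 2 319/523 = 61.0% → Blend 1
Loam: Blend 1 56/61 = 91.8%, Blend 2 82/103 = 79.6% → Blend 1
Silt: Blend 1 360/1251 = 28.8%, Blend 2 214/1100 = 19.5% → Blend 1
Sandy soil: Blend 1 82/130 = 63.1%, Blend 2 154/315 = 48.9% → Blend 1
Blend 1 has the higher rate in all 4 groups.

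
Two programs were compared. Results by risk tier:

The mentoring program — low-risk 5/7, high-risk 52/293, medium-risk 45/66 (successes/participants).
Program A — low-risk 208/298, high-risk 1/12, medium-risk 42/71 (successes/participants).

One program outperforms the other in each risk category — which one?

Low-risk: the mentoring program 5/7 = 71.4%, Program A 208/298 = 69.8% → the mentoring program
High-risk: the mentoring program 52/293 = 17.7%, Program A 1/12 = 8.3% → the mentoring program
Medium-risk: the mentoring program 45/66 = 68.2%, Program A 42/71 = 59.2% → the mentoring program
The mentoring program has the higher rate in all 3 groups.

the mentoring program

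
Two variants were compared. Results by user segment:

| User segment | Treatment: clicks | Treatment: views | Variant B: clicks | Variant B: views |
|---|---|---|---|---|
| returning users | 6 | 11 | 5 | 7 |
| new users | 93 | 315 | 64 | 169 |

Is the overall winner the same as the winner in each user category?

Returning users: Treatment 6/11 = 54.5%, Variant B 5/7 = 71.4% → Variant B
New users: Treatment 93/315 = 29.5%, Variant B 64/169 = 37.9% → Variant B
Overall: Treatment 99/326 = 30.4%, Variant B 69/176 = 39.2% → Variant B
Variant B wins overall and in every user group — no reversal.

Yes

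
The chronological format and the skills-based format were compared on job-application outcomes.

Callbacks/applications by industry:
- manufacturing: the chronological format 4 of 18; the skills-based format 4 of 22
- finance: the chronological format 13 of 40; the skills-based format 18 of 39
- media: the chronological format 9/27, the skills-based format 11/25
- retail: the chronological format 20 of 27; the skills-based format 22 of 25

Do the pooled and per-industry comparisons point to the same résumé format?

No

Manufacturing: the chronological format 4/18 = 22.2%, the skills-based format 4/22 = 18.2% → the chronological format
Finance: the chronological format 13/40 = 32.5%, the skills-based format 18/39 = 46.2% → the skills-based format
Media: the chronological format 9/27 = 33.3%, the skills-based format 11/25 = 44.0% → the skills-based format
Retail: the chronological format 20/27 = 74.1%, the skills-based format 22/25 = 88.0% → the skills-based format
Overall: the chronological format 46/112 = 41.1%, the skills-based format 55/111 = 49.5% → the skills-based format
Neither sweeps: the chronological format wins 1 of 4 groups, the skills-based format wins 3. The skills-based format wins overall but not every group — no Simpson reversal.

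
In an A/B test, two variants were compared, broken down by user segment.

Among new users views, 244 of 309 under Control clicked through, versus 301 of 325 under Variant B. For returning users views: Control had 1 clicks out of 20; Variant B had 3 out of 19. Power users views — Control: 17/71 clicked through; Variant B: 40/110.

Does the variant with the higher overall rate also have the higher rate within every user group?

Yes

New users: Control 244/309 = 79.0%, Variant B 301/325 = 92.6% → Variant B
Returning users: Control 1/20 = 5.0%, Variant B 3/19 = 15.8% → Variant B
Power users: Control 17/71 = 23.9%, Variant B 40/110 = 36.4% → Variant B
Overall: Control 262/400 = 65.5%, Variant B 344/454 = 75.8% → Variant B
Variant B wins overall and in every user group — no reversal.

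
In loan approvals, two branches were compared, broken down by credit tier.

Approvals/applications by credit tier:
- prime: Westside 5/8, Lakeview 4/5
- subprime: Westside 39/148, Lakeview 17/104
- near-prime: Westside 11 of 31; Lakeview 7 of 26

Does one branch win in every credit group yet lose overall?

No

Prime: Westside 5/8 = 62.5%, Lakeview 4/5 = 80.0% → Lakeview
Subprime: Westside 39/148 = 26.4%, Lakeview 17/104 = 16.3% → Westside
Near-prime: Westside 11/31 = 35.5%, Lakeview 7/26 = 26.9% → Westside
Overall: Westside 55/187 = 29.4%, Lakeview 28/135 = 20.7% → Westside
Neither sweeps: Westside wins 2 of 3 groups, Lakeview wins 1. Westside wins overall but not every group — no Simpson reversal.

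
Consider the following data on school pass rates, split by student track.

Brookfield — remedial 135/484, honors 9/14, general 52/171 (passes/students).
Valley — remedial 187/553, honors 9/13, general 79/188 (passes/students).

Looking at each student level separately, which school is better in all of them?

Valley

Remedial: Brookfield 135/484 = 27.9%, Valley 187/553 = 33.8% → Valley
Honors: Brookfield 9/14 = 64.3%, Valley 9/13 = 69.2% → Valley
General: Brookfield 52/171 = 30.4%, Valley 79/188 = 42.0% → Valley
Valley has the higher rate in all 3 groups.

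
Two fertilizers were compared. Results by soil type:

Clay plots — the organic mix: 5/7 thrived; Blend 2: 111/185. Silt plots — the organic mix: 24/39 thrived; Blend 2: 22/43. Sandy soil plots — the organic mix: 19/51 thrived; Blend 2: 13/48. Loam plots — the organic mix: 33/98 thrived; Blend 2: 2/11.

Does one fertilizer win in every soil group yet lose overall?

Yes

Clay: the organic mix 5/7 = 71.4%, Blend 2 111/185 = 60.0% → the organic mix
Silt: the organic mix 24/39 = 61.5%, Blend 2 22/43 = 51.2% → the organic mix
Sandy soil: the organic mix 19/51 = 37.3%, Blend 2 13/48 = 27.1% → the organic mix
Loam: the organic mix 33/98 = 33.7%, Blend 2 2/11 = 18.2% → the organic mix
Overall: the organic mix 81/195 = 41.5%, Blend 2 148/287 = 51.6% → Blend 2
The organic mix wins each soil group but Blend 2 wins overall — the comparison reverses. The organic mix's plots skew toward loam, which has a lower base rate.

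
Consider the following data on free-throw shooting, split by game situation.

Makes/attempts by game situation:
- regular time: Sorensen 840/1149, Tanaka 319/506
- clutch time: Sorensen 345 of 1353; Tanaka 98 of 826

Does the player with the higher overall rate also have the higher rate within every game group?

Regular time: Sorensen 840/1149 = 73.1%, Tanaka 319/506 = 63.0% → Sorensen
Clutch time: Sorensen 345/1353 = 25.5%, Tanaka 98/826 = 11.9% → Sorensen
Overall: Sorensen 1185/2502 = 47.4%, Tanaka 417/1332 = 31.3% → Sorensen
Sorensen wins overall and in every game group — no reversal.

Yes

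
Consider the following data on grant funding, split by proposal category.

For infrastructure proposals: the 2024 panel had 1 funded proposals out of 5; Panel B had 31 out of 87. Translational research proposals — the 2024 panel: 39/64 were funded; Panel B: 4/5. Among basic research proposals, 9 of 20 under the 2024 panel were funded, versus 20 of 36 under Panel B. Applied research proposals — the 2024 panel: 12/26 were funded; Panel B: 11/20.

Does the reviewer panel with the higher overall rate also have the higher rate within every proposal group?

Infrastructure: the 2024 panel 1/5 = 20.0%, Panel B 31/87 = 35.6% → Panel B
Translational research: the 2024 panel 39/64 = 60.9%, Panel B 4/5 = 80.0% → Panel B
Basic research: the 2024 panel 9/20 = 45.0%, Panel B 20/36 = 55.6% → Panel B
Applied research: the 2024 panel 12/26 = 46.2%, Panel B 11/20 = 55.0% → Panel B
Overall: the 2024 panel 61/115 = 53.0%, Panel B 66/148 = 44.6% → the 2024 panel
Panel B wins each proposal group but the 2024 panel wins overall — the comparison reverses. Panel B's proposals skew toward infrastructure, which has a lower base rate.

No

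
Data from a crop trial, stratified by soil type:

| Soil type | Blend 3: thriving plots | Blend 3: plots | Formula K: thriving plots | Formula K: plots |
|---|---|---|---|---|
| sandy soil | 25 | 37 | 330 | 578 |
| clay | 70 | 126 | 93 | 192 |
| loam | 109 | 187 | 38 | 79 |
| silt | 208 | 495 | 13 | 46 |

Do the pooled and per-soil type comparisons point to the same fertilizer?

Sandy soil: Blend 3 25/37 = 67.6%, Formula K 330/578 = 57.1% → Blend 3
Clay: Blend 3 70/126 = 55.6%, Formula K 93/192 = 48.4% → Blend 3
Loam: Blend 3 109/187 = 58.3%, Formula K 38/79 = 48.1% → Blend 3
Silt: Blend 3 208/495 = 42.0%, Formula K 13/46 = 28.3% → Blend 3
Overall: Blend 3 412/845 = 48.8%, Formula K 474/895 = 53.0% → Formula K
Blend 3 wins each soil group but Formula K wins overall — the comparison reverses. Blend 3's plots skew toward silt, which has a lower base rate.

No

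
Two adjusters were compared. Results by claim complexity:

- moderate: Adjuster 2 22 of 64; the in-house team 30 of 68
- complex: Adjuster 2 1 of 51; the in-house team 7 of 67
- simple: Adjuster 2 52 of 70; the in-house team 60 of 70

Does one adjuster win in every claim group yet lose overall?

No

Moderate: Adjuster 2 22/64 = 34.4%, the in-house team 30/68 = 44.1% → the in-house team
Complex: Adjuster 2 1/51 = 2.0%, the in-house team 7/67 = 10.4% → the in-house team
Simple: Adjuster 2 52/70 = 74.3%, the in-house team 60/70 = 85.7% → the in-house team
Overall: Adjuster 2 75/185 = 40.5%, the in-house team 97/205 = 47.3% → the in-house team
The in-house team wins overall and in every claim group — no reversal.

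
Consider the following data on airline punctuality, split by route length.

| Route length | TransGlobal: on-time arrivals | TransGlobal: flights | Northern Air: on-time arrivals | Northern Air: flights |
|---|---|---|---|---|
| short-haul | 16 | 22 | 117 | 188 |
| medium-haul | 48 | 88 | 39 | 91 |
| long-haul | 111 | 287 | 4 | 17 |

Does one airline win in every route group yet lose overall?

Yes

Short-haul: TransGlobal 16/22 = 72.7%, Northern Air 117/188 = 62.2% → TransGlobal
Medium-haul: TransGlobal 48/88 = 54.5%, Northern Air 39/91 = 42.9% → TransGlobal
Long-haul: TransGlobal 111/287 = 38.7%, Northern Air 4/17 = 23.5% → TransGlobal
Overall: TransGlobal 175/397 = 44.1%, Northern Air 160/296 = 54.1% → Northern Air
TransGlobal wins each route group but Northern Air wins overall — the comparison reverses. TransGlobal's flights skew toward long-haul, which has a lower base rate.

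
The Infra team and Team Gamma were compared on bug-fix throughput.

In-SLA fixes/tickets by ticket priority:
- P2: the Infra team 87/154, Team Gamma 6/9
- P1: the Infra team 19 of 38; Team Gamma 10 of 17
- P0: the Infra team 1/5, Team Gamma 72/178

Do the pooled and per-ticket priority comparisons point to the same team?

No

P2: the Infra team 87/154 = 56.5%, Team Gamma 6/9 = 66.7% → Team Gamma
P1: the Infra team 19/38 = 50.0%, Team Gamma 10/17 = 58.8% → Team Gamma
P0: the Infra team 1/5 = 20.0%, Team Gamma 72/178 = 40.4% → Team Gamma
Overall: the Infra team 107/197 = 54.3%, Team Gamma 88/204 = 43.1% → the Infra team
Team Gamma wins each ticket group but the Infra team wins overall — the comparison reverses. Team Gamma's tickets skew toward P0, which has a lower base rate.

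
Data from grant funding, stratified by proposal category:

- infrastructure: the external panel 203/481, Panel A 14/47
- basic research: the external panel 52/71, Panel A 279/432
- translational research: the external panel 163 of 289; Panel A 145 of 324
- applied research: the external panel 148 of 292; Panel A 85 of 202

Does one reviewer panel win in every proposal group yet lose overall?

Infrastructure: the external panel 203/481 = 42.2%, Panel A 14/47 = 29.8% → the external panel
Basic research: the external panel 52/71 = 73.2%, Panel A 279/432 = 64.6% → the external panel
Translational research: the external panel 163/289 = 56.4%, Panel A 145/324 = 44.8% → the external panel
Applied research: the external panel 148/292 = 50.7%, Panel A 85/202 = 42.1% → the external panel
Overall: the external panel 566/1133 = 50.0%, Panel A 523/1005 = 52.0% → Panel A
The external panel wins each proposal group but Panel A wins overall — the comparison reverses. The external panel's proposals skew toward infrastructure, which has a lower base rate.

Yes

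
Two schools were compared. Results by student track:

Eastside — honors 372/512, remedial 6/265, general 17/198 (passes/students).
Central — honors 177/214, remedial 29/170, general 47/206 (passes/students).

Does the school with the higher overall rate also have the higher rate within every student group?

Yes

Honors: Eastside 372/512 = 72.7%, Central 177/214 = 82.7% → Central
Remedial: Eastside 6/265 = 2.3%, Central 29/170 = 17.1% → Central
General: Eastside 17/198 = 8.6%, Central 47/206 = 22.8% → Central
Overall: Eastside 395/975 = 40.5%, Central 253/590 = 42.9% → Central
Central wins overall and in every student group — no reversal.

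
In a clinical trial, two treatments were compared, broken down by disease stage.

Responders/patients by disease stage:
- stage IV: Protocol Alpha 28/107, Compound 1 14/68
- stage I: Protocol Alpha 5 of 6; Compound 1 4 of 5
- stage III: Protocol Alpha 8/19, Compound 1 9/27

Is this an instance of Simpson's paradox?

No

Stage IV: Protocol Alpha 28/107 = 26.2%, Compound 1 14/68 = 20.6% → Protocol Alpha
Stage I: Protocol Alpha 5/6 = 83.3%, Compound 1 4/5 = 80.0% → Protocol Alpha
Stage III: Protocol Alpha 8/19 = 42.1%, Compound 1 9/27 = 33.3% → Protocol Alpha
Overall: Protocol Alpha 41/132 = 31.1%, Compound 1 27/100 = 27.0% → Protocol Alpha
Protocol Alpha wins overall and in every disease group — no reversal.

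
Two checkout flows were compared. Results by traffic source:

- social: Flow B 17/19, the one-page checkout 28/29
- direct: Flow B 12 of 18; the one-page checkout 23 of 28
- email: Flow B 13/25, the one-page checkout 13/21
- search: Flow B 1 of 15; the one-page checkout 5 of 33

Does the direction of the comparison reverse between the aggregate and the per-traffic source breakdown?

No

Social: Flow B 17/19 = 89.5%, the one-page checkout 28/29 = 96.6% → the one-page checkout
Direct: Flow B 12/18 = 66.7%, the one-page checkout 23/28 = 82.1% → the one-page checkout
Email: Flow B 13/25 = 52.0%, the one-page checkout 13/21 = 61.9% → the one-page checkout
Search: Flow B 1/15 = 6.7%, the one-page checkout 5/33 = 15.2% → the one-page checkout
Overall: Flow B 43/77 = 55.8%, the one-page checkout 69/111 = 62.2% → the one-page checkout
The one-page checkout wins overall and in every traffic group — no reversal.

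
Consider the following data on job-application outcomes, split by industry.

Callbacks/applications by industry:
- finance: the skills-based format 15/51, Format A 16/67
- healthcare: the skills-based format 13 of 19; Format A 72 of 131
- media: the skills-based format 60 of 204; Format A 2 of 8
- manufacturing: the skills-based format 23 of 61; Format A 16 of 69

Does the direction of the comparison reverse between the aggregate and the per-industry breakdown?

Yes

Finance: the skills-based format 15/51 = 29.4%, Format A 16/67 = 23.9% → the skills-based format
Healthcare: the skills-based format 13/19 = 68.4%, Format A 72/131 = 55.0% → the skills-based format
Media: the skills-based format 60/204 = 29.4%, Format A 2/8 = 25.0% → the skills-based format
Manufacturing: the skills-based format 23/61 = 37.7%, Format A 16/69 = 23.2% → the skills-based format
Overall: the skills-based format 111/335 = 33.1%, Format A 106/275 = 38.5% → Format A
The skills-based format wins each industry group but Format A wins overall — the comparison reverses. The skills-based format's applications skew toward media, which has a lower base rate.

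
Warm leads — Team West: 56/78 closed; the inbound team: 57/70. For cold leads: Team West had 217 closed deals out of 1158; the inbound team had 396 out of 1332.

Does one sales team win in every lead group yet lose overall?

No

Warm: Team West 56/78 = 71.8%, the inbound team 57/70 = 81.4% → the inbound team
Cold: Team West 217/1158 = 18.7%, the inbound team 396/1332 = 29.7% → the inbound team
Overall: Team West 273/1236 = 22.1%, the inbound team 453/1402 = 32.3% → the inbound team
The inbound team wins overall and in every lead group — no reversal.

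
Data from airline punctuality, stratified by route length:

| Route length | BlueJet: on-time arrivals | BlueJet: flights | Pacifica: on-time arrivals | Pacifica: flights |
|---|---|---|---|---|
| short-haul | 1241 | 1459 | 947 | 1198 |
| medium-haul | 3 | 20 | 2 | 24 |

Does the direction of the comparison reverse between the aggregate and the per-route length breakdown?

Short-haul: BlueJet 1241/1459 = 85.1%, Pacifica 947/1198 = 79.0% → BlueJet
Medium-haul: BlueJet 3/20 = 15.0%, Pacifica 2/24 = 8.3% → BlueJet
Overall: BlueJet 1244/1479 = 84.1%, Pacifica 949/1222 = 77.7% → BlueJet
BlueJet wins overall and in every route group — no reversal.

No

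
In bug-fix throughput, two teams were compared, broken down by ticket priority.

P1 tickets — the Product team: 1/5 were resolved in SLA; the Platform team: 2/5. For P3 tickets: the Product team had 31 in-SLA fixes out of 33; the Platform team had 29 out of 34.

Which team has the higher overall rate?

P1: the Product team 1/5 = 20.0%, the Platform team 2/5 = 40.0% → the Platform team
P3: the Product team 31/33 = 93.9%, the Platform team 29/34 = 85.3% → the Product team
Overall: the Product team 32/38 = 84.2%, the Platform team 31/39 = 79.5% → the Product team
(Neither sweeps every ticket group, but the Product team has the higher pooled rate.)

the Product team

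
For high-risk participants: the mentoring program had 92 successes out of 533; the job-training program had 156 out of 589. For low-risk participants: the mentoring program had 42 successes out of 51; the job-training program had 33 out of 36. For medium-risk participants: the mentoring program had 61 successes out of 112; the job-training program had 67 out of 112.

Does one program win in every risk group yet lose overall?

High-risk: the mentoring program 92/533 = 17.3%, the job-training program 156/589 = 26.5% → the job-training program
Low-risk: the mentoring program 42/51 = 82.4%, the job-training program 33/36 = 91.7% → the job-training program
Medium-risk: the mentoring program 61/112 = 54.5%, the job-training program 67/112 = 59.8% → the job-training program
Overall: the mentoring program 195/696 = 28.0%, the job-training program 256/737 = 34.7% → the job-training program
The job-training program wins overall and in every risk group — no reversal.

No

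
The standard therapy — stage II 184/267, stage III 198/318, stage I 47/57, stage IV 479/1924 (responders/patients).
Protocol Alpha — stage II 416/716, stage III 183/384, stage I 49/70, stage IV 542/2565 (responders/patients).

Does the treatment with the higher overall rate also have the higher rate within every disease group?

Stage II: the standard therapy 184/267 = 68.9%, Protocol Alpha 416/716 = 58.1% → the standard therapy
Stage III: the standard therapy 198/318 = 62.3%, Protocol Alpha 183/384 = 47.7% → the standard therapy
Stage I: the standard therapy 47/57 = 82.5%, Protocol Alpha 49/70 = 70.0% → the standard therapy
Stage IV: the standard therapy 479/1924 = 24.9%, Protocol Alpha 542/2565 = 21.1% → the standard therapy
Overall: the standard therapy 908/2566 = 35.4%, Protocol Alpha 1190/3735 = 31.9% → the standard therapy
The standard therapy wins overall and in every disease group — no reversal.

Yes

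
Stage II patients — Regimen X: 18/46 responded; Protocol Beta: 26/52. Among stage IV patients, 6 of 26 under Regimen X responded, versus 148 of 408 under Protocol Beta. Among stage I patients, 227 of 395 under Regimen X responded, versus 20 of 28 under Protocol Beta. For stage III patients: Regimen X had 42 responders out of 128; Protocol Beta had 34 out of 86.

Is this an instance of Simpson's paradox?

Stage II: Regimen X 18/46 = 39.1%, Protocol Beta 26/52 = 50.0% → Protocol Beta
Stage IV: Regimen X 6/26 = 23.1%, Protocol Beta 148/408 = 36.3% → Protocol Beta
Stage I: Regimen X 227/395 = 57.5%, Protocol Beta 20/28 = 71.4% → Protocol Beta
Stage III: Regimen X 42/128 = 32.8%, Protocol Beta 34/86 = 39.5% → Protocol Beta
Overall: Regimen X 293/595 = 49.2%, Protocol Beta 228/574 = 39.7% → Regimen X
Protocol Beta wins each disease group but Regimen X wins overall — the comparison reverses. Protocol Beta's patients skew toward stage IV, which has a lower base rate.

Yes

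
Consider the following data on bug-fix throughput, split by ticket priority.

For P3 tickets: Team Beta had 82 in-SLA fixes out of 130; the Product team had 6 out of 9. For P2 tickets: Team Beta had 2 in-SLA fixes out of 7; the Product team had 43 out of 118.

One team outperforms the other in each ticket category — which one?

P3: Team Beta 82/130 = 63.1%, the Product team 6/9 = 66.7% → the Product team
P2: Team Beta 2/7 = 28.6%, the Product team 43/118 = 36.4% → the Product team
The Product team has the higher rate in both groups.

the Product team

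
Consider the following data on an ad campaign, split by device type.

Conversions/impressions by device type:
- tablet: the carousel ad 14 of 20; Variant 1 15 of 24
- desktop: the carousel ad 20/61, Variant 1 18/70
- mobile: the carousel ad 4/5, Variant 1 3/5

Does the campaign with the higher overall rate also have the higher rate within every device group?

Tablet: the carousel ad 14/20 = 70.0%, Variant 1 15/24 = 62.5% → the carousel ad
Desktop: the carousel ad 20/61 = 32.8%, Variant 1 18/70 = 25.7% → the carousel ad
Mobile: the carousel ad 4/5 = 80.0%, Variant 1 3/5 = 60.0% → the carousel ad
Overall: the carousel ad 38/86 = 44.2%, Variant 1 36/99 = 36.4% → the carousel ad
The carousel ad wins overall and in every device group — no reversal.

Yes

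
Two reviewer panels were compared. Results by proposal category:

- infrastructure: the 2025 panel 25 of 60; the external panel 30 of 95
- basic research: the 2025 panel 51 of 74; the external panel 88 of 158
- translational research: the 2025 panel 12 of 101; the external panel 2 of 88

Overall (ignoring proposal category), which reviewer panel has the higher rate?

the 2025 panel

Infrastructure: the 2025 panel 25/60 = 41.7%, the external panel 30/95 = 31.6% → the 2025 panel
Basic research: the 2025 panel 51/74 = 68.9%, the external panel 88/158 = 55.7% → the 2025 panel
Translational research: the 2025 panel 12/101 = 11.9%, the external panel 2/88 = 2.3% → the 2025 panel
Overall: the 2025 panel 88/235 = 37.4%, the external panel 120/341 = 35.2% → the 2025 panel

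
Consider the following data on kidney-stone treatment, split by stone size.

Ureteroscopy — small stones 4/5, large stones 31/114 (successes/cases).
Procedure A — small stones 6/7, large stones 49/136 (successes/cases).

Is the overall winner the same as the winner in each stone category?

Small stones: ureteroscopy 4/5 = 80.0%, Procedure A 6/7 = 85.7% → Procedure A
Large stones: ureteroscopy 31/114 = 27.2%, Procedure A 49/136 = 36.0% → Procedure A
Overall: ureteroscopy 35/119 = 29.4%, Procedure A 55/143 = 38.5% → Procedure A
Procedure A wins overall and in every stone group — no reversal.

Yes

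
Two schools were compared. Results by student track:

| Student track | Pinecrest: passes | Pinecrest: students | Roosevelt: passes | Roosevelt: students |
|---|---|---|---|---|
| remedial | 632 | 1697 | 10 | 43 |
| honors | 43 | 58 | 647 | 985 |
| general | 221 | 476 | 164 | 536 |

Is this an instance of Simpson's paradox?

Yes

Remedial: Pinecrest 632/1697 = 37.2%, Roosevelt 10/43 = 23.3% → Pinecrest
Honors: Pinecrest 43/58 = 74.1%, Roosevelt 647/985 = 65.7% → Pinecrest
General: Pinecrest 221/476 = 46.4%, Roosevelt 164/536 = 30.6% → Pinecrest
Overall: Pinecrest 896/2231 = 40.2%, Roosevelt 821/1564 = 52.5% → Roosevelt
Pinecrest wins each student group but Roosevelt wins overall — the comparison reverses. Pinecrest's students skew toward remedial, which has a lower base rate.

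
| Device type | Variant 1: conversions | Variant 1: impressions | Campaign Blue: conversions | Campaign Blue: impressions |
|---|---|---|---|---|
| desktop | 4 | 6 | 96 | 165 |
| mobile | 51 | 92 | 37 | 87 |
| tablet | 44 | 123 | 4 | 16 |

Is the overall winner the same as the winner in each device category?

Desktop: Variant 1 4/6 = 66.7%, Campaign Blue 96/165 = 58.2% → Variant 1
Mobile: Variant 1 51/92 = 55.4%, Campaign Blue 37/87 = 42.5% → Variant 1
Tablet: Variant 1 44/123 = 35.8%, Campaign Blue 4/16 = 25.0% → Variant 1
Overall: Variant 1 99/221 = 44.8%, Campaign Blue 137/268 = 51.1% → Campaign Blue
Variant 1 wins each device group but Campaign Blue wins overall — the comparison reverses. Variant 1's impressions skew toward tablet, which has a lower base rate.

No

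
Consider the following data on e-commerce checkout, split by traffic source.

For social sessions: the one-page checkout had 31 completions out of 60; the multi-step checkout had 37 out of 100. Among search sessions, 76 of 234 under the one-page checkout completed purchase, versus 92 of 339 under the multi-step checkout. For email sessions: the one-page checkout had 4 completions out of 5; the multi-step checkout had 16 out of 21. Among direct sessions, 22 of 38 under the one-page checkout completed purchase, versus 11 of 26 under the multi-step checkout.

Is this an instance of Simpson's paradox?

No

Social: the one-page checkout 31/60 = 51.7%, the multi-step checkout 37/100 = 37.0% → the one-page checkout
Search: the one-page checkout 76/234 = 32.5%, the multi-step checkout 92/339 = 27.1% → the one-page checkout
Email: the one-page checkout 4/5 = 80.0%, the multi-step checkout 16/21 = 76.2% → the one-page checkout
Direct: the one-page checkout 22/38 = 57.9%, the multi-step checkout 11/26 = 42.3% → the one-page checkout
Overall: the one-page checkout 133/337 = 39.5%, the multi-step checkout 156/486 = 32.1% → the one-page checkout
The one-page checkout wins overall and in every traffic group — no reversal.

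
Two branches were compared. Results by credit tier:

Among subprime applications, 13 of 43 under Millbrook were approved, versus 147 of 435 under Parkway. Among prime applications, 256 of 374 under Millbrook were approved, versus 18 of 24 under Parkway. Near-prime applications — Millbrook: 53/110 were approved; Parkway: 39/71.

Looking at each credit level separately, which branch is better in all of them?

Parkway

Subprime: Millbrook 13/43 = 30.2%, Parkway 147/435 = 33.8% → Parkway
Prime: Millbrook 256/374 = 68.4%, Parkway 18/24 = 75.0% → Parkway
Near-prime: Millbrook 53/110 = 48.2%, Parkway 39/71 = 54.9% → Parkway
Parkway has the higher rate in all 3 groups.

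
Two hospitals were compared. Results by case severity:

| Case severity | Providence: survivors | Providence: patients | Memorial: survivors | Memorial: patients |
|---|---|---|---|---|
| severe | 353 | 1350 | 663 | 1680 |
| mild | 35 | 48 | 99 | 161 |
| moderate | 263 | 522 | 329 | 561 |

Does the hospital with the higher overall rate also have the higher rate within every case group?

No

Severe: Providence 353/1350 = 26.1%, Memorial 663/1680 = 39.5% → Memorial
Mild: Providence 35/48 = 72.9%, Memorial 99/161 = 61.5% → Providence
Moderate: Providence 263/522 = 50.4%, Memorial 329/561 = 58.6% → Memorial
Overall: Providence 651/1920 = 33.9%, Memorial 1091/2402 = 45.4% → Memorial
Neither sweeps: Providence wins 1 of 3 groups, Memorial wins 2. Memorial wins overall but not every group — no Simpson reversal.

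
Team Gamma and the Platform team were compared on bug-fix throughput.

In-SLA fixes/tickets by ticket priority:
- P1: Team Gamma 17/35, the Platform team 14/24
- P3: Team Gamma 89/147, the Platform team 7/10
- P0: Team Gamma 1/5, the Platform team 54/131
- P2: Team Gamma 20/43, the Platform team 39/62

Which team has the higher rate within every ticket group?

the Platform team

P1: Team Gamma 17/35 = 48.6%, the Platform team 14/24 = 58.3% → the Platform team
P3: Team Gamma 89/147 = 60.5%, the Platform team 7/10 = 70.0% → the Platform team
P0: Team Gamma 1/5 = 20.0%, the Platform team 54/131 = 41.2% → the Platform team
P2: Team Gamma 20/43 = 46.5%, the Platform team 39/62 = 62.9% → the Platform team
The Platform team has the higher rate in all 4 groups.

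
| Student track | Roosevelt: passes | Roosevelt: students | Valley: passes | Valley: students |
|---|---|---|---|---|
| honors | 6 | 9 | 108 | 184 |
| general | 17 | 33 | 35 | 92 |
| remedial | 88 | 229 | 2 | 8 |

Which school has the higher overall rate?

Honors: Roosevelt 6/9 = 66.7%, Valley 108/184 = 58.7% → Roosevelt
General: Roosevelt 17/33 = 51.5%, Valley 35/92 = 38.0% → Roosevelt
Remedial: Roosevelt 88/229 = 38.4%, Valley 2/8 = 25.0% → Roosevelt
Overall: Roosevelt 111/271 = 41.0%, Valley 145/284 = 51.1% → Valley
(Roosevelt wins every student group but Valley wins overall — Roosevelt's students skew toward the low-rate remedial group.)

Valley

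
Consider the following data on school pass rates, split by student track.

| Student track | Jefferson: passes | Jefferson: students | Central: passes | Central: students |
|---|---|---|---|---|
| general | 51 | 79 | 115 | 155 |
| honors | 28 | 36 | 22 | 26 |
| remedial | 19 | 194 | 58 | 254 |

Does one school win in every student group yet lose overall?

General: Jefferson 51/79 = 64.6%, Central 115/155 = 74.2% → Central
Honors: Jefferson 28/36 = 77.8%, Central 22/26 = 84.6% → Central
Remedial: Jefferson 19/194 = 9.8%, Central 58/254 = 22.8% → Central
Overall: Jefferson 98/309 = 31.7%, Central 195/435 = 44.8% → Central
Central wins overall and in every student group — no reversal.

No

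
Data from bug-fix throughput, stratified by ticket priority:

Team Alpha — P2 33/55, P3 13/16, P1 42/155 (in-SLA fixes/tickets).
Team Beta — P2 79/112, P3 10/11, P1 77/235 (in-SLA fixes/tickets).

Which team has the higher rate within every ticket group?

P2: Team Alpha 33/55 = 60.0%, Team Beta 79/112 = 70.5% → Team Beta
P3: Team Alpha 13/16 = 81.2%, Team Beta 10/11 = 90.9% → Team Beta
P1: Team Alpha 42/155 = 27.1%, Team Beta 77/235 = 32.8% → Team Beta
Team Beta has the higher rate in all 3 groups.

Team Beta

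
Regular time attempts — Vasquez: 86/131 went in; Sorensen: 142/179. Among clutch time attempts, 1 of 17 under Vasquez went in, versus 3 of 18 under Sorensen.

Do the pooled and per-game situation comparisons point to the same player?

Yes

Regular time: Vasquez 86/131 = 65.6%, Sorensen 142/179 = 79.3% → Sorensen
Clutch time: Vasquez 1/17 = 5.9%, Sorensen 3/18 = 16.7% → Sorensen
Overall: Vasquez 87/148 = 58.8%, Sorensen 145/197 = 73.6% → Sorensen
Sorensen wins overall and in every game group — no reversal.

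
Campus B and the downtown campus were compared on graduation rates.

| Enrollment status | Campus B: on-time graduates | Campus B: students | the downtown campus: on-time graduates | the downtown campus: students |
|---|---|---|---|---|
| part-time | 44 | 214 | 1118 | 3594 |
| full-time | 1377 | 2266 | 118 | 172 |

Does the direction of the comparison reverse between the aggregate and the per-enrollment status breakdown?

Yes

Part-time: Campus B 44/214 = 20.6%, the downtown campus 1118/3594 = 31.1% → the downtown campus
Full-time: Campus B 1377/2266 = 60.8%, the downtown campus 118/172 = 68.6% → the downtown campus
Overall: Campus B 1421/2480 = 57.3%, the downtown campus 1236/3766 = 32.8% → Campus B
The downtown campus wins each enrollment group but Campus B wins overall — the comparison reverses. The downtown campus's students skew toward part-time, which has a lower base rate.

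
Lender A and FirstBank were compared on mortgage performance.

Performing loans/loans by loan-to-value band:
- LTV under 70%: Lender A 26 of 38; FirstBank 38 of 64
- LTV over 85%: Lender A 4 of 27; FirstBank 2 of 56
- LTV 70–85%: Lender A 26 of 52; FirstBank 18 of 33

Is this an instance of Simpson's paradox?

No

LTV under 70%: Lender A 26/38 = 68.4%, FirstBank 38/64 = 59.4% → Lender A
LTV over 85%: Lender A 4/27 = 14.8%, FirstBank 2/56 = 3.6% → Lender A
LTV 70–85%: Lender A 26/52 = 50.0%, FirstBank 18/33 = 54.5% → FirstBank
Overall: Lender A 56/117 = 47.9%, FirstBank 58/153 = 37.9% → Lender A
Neither sweeps: Lender A wins 2 of 3 groups, FirstBank wins 1. Lender A wins overall but not every group — no Simpson reversal.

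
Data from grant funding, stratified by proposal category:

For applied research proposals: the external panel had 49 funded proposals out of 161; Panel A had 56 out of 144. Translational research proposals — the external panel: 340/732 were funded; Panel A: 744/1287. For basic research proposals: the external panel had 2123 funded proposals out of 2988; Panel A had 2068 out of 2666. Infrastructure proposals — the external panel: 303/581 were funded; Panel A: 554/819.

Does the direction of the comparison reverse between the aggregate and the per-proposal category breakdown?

No

Applied research: the external panel 49/161 = 30.4%, Panel A 56/144 = 38.9% → Panel A
Translational research: the external panel 340/732 = 46.4%, Panel A 744/1287 = 57.8% → Panel A
Basic research: the external panel 2123/2988 = 71.1%, Panel A 2068/2666 = 77.6% → Panel A
Infrastructure: the external panel 303/581 = 52.2%, Panel A 554/819 = 67.6% → Panel A
Overall: the external panel 2815/4462 = 63.1%, Panel A 3422/4916 = 69.6% → Panel A
Panel A wins overall and in every proposal group — no reversal.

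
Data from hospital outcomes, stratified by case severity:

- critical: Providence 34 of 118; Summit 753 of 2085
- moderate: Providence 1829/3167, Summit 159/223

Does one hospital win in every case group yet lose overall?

Yes

Critical: Providence 34/118 = 28.8%, Summit 753/2085 = 36.1% → Summit
Moderate: Providence 1829/3167 = 57.8%, Summit 159/223 = 71.3% → Summit
Overall: Providence 1863/3285 = 56.7%, Summit 912/2308 = 39.5% → Providence
Summit wins each case group but Providence wins overall — the comparison reverses. Summit's patients skew toward critical, which has a lower base rate.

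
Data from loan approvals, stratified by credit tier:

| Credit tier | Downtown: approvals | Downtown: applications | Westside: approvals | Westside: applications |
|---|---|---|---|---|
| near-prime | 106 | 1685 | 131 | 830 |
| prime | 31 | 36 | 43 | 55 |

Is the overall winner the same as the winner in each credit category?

Near-prime: Downtown 106/1685 = 6.3%, Westside 131/830 = 15.8% → Westside
Prime: Downtown 31/36 = 86.1%, Westside 43/55 = 78.2% → Downtown
Overall: Downtown 137/1721 = 8.0%, Westside 174/885 = 19.7% → Westside
Neither sweeps: Downtown wins 1 of 2 groups, Westside wins 1. Westside wins overall but not every group — no Simpson reversal.

No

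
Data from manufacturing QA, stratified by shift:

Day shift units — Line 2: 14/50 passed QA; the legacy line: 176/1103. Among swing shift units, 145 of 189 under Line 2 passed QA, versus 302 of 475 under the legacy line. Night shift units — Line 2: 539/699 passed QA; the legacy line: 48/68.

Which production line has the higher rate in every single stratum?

Day shift: Line 2 14/50 = 28.0%, the legacy line 176/1103 = 16.0% → Line 2
Swing shift: Line 2 145/189 = 76.7%, the legacy line 302/475 = 63.6% → Line 2
Night shift: Line 2 539/699 = 77.1%, the legacy line 48/68 = 70.6% → Line 2
Line 2 has the higher rate in all 3 groups.

Line 2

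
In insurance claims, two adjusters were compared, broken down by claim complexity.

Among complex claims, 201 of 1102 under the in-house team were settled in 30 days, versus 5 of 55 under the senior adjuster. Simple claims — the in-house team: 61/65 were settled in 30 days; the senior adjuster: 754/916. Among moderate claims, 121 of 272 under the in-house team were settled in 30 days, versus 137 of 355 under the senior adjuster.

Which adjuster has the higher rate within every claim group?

the in-house team

Complex: the in-house team 201/1102 = 18.2%, the senior adjuster 5/55 = 9.1% → the in-house team
Simple: the in-house team 61/65 = 93.8%, the senior adjuster 754/916 = 82.3% → the in-house team
Moderate: the in-house team 121/272 = 44.5%, the senior adjuster 137/355 = 38.6% → the in-house team
The in-house team has the higher rate in all 3 groups.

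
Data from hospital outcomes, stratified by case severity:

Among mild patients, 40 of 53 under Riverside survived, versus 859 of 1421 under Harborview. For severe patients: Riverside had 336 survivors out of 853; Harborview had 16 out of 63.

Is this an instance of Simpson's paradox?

Mild: Riverside 40/53 = 75.5%, Harborview 859/1421 = 60.5% → Riverside
Severe: Riverside 336/853 = 39.4%, Harborview 16/63 = 25.4% → Riverside
Overall: Riverside 376/906 = 41.5%, Harborview 875/1484 = 59.0% → Harborview
Riverside wins each case group but Harborview wins overall — the comparison reverses. Riverside's patients skew toward severe, which has a lower base rate.

Yes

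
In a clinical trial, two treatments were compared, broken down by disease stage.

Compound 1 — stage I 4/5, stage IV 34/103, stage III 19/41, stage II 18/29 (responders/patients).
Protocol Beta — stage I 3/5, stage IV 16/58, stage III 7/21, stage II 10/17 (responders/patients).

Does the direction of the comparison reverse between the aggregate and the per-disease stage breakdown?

No

Stage I: Compound 1 4/5 = 80.0%, Protocol Beta 3/5 = 60.0% → Compound 1
Stage IV: Compound 1 34/103 = 33.0%, Protocol Beta 16/58 = 27.6% → Compound 1
Stage III: Compound 1 19/41 = 46.3%, Protocol Beta 7/21 = 33.3% → Compound 1
Stage II: Compound 1 18/29 = 62.1%, Protocol Beta 10/17 = 58.8% → Compound 1
Overall: Compound 1 75/178 = 42.1%, Protocol Beta 36/101 = 35.6% → Compound 1
Compound 1 wins overall and in every disease group — no reversal.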